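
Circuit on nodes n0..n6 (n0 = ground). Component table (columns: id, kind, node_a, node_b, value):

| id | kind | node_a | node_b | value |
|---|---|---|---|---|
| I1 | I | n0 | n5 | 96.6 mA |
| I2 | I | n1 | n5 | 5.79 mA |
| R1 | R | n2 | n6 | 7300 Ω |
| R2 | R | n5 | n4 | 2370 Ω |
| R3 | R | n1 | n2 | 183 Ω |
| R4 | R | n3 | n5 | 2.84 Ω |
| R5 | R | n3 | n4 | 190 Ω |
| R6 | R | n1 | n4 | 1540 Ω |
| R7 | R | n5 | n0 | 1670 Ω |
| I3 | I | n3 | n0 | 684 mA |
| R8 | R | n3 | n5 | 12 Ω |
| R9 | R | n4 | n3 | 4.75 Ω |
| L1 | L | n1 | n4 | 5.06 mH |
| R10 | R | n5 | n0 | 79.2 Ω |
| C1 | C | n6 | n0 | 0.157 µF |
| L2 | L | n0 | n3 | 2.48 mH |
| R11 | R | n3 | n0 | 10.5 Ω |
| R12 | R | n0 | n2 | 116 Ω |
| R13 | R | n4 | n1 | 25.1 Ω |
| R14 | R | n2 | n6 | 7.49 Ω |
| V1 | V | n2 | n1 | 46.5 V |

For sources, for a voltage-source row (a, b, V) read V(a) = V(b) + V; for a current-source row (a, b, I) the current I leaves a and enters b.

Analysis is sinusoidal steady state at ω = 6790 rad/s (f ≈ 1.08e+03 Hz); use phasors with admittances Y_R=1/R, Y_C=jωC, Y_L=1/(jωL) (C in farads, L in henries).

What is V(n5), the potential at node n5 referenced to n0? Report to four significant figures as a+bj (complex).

Element admittances at ω=6790 rad/s:
  I1: injects 0.0966 A into n5 (from n0)
  I2: injects 0.00579 A into n5 (from n1)
  Y(R1) = 0.0001370+0.000j S between n2,n6
  Y(R2) = 0.0004219+0.000j S between n5,n4
  Y(R3) = 0.005464+0.000j S between n1,n2
  Y(R4) = 0.3521+0.000j S between n3,n5
  Y(R5) = 0.005263+0.000j S between n3,n4
  Y(R6) = 0.0006494+0.000j S between n1,n4
  Y(R7) = 0.0005988+0.000j S between n5,n0
  I3: injects 0.684 A into n0 (from n3)
  Y(R8) = 0.08333+0.000j S between n3,n5
  Y(R9) = 0.2105+0.000j S between n4,n3
  Y(L1) = 0.000-0.02911j S between n1,n4
  Y(R10) = 0.01263+0.000j S between n5,n0
  Y(C1) = 0.000+0.001066j S between n6,n0
  Y(L2) = 0.000-0.05939j S between n0,n3
  Y(R11) = 0.09524+0.000j S between n3,n0
  Y(R12) = 0.008621+0.000j S between n0,n2
  Y(R13) = 0.03984+0.000j S between n4,n1
  Y(R14) = 0.1335+0.000j S between n2,n6
  V1: constraint V(n2)−V(n1) = 46.5
Assemble and solve the 7×7 MNA system:
  V(n1)=-12.93-6.446j  V(n2)=33.57-6.446j  V(n3)=-6.381-3.323j  V(n4)=-7.778-3.231j  V(n5)=-5.966-3.225j  V(n6)=33.51-6.713j
  i(V1)=-0.5506+0.01984j

-5.966-3.225j V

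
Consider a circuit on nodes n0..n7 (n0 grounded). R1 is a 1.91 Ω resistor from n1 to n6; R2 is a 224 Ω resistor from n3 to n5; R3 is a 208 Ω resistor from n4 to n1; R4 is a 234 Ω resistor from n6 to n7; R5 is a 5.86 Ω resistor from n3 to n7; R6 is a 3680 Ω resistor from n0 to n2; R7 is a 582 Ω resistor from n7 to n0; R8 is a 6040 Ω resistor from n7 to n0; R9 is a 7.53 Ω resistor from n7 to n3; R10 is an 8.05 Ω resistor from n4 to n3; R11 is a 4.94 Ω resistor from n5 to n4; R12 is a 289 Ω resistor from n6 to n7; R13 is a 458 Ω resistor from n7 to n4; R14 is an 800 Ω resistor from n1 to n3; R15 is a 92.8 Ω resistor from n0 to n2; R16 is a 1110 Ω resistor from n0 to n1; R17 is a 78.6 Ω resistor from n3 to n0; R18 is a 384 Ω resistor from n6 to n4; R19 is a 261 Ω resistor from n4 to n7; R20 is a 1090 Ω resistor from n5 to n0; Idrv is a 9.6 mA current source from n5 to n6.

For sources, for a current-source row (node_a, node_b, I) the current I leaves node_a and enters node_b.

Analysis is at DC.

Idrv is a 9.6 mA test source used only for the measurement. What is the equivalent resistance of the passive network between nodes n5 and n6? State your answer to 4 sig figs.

R_eq = 65.74 Ω

Element admittances at DC:
  Y(R1) = 0.5236 S between n1,n6
  Y(R2) = 0.004464 S between n3,n5
  Y(R3) = 0.004808 S between n4,n1
  Y(R4) = 0.004274 S between n6,n7
  Y(R5) = 0.1706 S between n3,n7
  Y(R6) = 0.0002717 S between n0,n2
  Y(R7) = 0.001718 S between n7,n0
  Y(R8) = 0.0001656 S between n7,n0
  Y(R9) = 0.1328 S between n7,n3
  Y(R10) = 0.1242 S between n4,n3
  Y(R11) = 0.2024 S between n5,n4
  Y(R12) = 0.003460 S between n6,n7
  Y(R13) = 0.002183 S between n7,n4
  Y(R14) = 0.001250 S between n1,n3
  Y(R15) = 0.01078 S between n0,n2
  Y(R16) = 0.0009009 S between n0,n1
  Y(R17) = 0.01272 S between n3,n0
  Y(R18) = 0.002604 S between n6,n4
  Y(R19) = 0.003831 S between n4,n7
  Y(R20) = 0.0009174 S between n5,n0
  Idrv: injects 0.0096 A into n6 (from n5)
Assemble and solve the 7×7 MNA system:
  V(n1)=0.5154  V(n2)=0.000  V(n3)=-0.02664  V(n4)=-0.06312  V(n5)=-0.1083  V(n6)=0.5229  V(n7)=-0.01385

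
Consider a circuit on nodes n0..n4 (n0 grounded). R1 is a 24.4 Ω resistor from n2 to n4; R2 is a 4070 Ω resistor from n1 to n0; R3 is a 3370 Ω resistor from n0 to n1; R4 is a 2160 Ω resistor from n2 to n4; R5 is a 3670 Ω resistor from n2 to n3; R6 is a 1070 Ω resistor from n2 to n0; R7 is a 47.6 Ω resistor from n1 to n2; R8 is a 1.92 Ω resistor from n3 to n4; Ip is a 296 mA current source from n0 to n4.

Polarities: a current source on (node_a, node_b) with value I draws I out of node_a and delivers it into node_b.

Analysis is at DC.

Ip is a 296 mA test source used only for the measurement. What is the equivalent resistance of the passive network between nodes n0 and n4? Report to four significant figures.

MNA unknowns: 4 node voltages V₁..V_4
R1: Y=0.04098 on G[2,4]
R2: Y=0.0002457 on G[1,0]
R3: Y=0.0002967 on G[0,1]
R4: Y=0.0004630 on G[2,4]
R5: Y=0.0002725 on G[2,3]
R6: Y=0.0009346 on G[2,0]
R7: Y=0.02101 on G[1,2]
R8: Y=0.5208 on G[3,4]
Ip: z[0]−=0.296, z[4]+=0.296
solve → V1=197.2, V2=202.3, V3=209.4, V4=209.4

R_eq = 707.3 Ω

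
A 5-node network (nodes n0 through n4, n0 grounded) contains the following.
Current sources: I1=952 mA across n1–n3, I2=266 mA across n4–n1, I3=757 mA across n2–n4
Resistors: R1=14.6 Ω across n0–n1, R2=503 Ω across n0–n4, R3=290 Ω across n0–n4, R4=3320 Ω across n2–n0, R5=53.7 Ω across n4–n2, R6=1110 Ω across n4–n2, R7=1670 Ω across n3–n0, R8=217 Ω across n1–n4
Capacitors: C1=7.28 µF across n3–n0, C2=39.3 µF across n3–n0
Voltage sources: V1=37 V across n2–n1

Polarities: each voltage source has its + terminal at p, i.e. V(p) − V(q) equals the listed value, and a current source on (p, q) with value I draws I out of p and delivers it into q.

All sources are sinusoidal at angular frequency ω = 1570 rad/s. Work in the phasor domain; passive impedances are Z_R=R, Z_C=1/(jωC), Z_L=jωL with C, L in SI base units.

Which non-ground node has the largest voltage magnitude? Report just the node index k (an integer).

MNA unknowns: 4 node voltages V₁..V_4 plus 1 source current (V1)
I1: z[1]−=0.952, z[3]+=0.952
R1: Y=0.06849+0.000j on G[0,1]
R2: Y=0.001988+0.000j on G[0,4]
R3: Y=0.003448+0.000j on G[0,4]
C1: Y=0.000+0.01143j on G[3,0]
R4: Y=0.0003012+0.000j on G[2,0]
R5: Y=0.01862+0.000j on G[4,2]
R6: Y=0.0009009+0.000j on G[4,2]
R7: Y=0.0005988+0.000j on G[3,0]
I2: z[4]−=0.266, z[1]+=0.266
I3: z[2]−=0.757, z[4]+=0.757
C2: Y=0.000+0.06170j on G[3,0]
R8: Y=0.004608+0.000j on G[1,4]
V1: row V2−V1=37, i_V1 at 2,1
solve → V1=-16.20+0.000j, V2=20.80+0.000j, V3=0.1066-13.02j, V4=27.82+0.000j
aux → i_V1=-0.6263+0.000j

4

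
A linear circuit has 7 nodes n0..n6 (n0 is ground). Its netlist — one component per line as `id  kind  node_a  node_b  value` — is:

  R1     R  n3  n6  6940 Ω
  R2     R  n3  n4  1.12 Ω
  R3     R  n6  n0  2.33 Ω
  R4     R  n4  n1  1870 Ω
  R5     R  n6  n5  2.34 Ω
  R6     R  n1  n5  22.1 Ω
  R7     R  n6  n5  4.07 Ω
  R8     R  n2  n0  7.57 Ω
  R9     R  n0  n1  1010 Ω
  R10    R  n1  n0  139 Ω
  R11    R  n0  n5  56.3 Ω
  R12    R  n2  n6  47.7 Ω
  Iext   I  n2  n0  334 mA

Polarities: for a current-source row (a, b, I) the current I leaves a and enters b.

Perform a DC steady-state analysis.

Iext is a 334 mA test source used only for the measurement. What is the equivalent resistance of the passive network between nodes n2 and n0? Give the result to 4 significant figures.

R_eq = 6.573 Ω

Apply KCL at each of the 6 non-ground nodes and solve the resulting linear system.
Node n1: branches {R4, R6, R9, R10} → V_1 = -0.07936
Node n2: branches {R8, R12, Iext} → V_2 = -2.195
Node n3: branches {R1, R2} → V_3 = -0.08313
Node n4: branches {R2, R4} → V_4 = -0.08313
Node n5: branches {R5, R6, R7, R11} → V_5 = -0.09367
Node n6: branches {R1, R3, R5, R7, R12} → V_6 = -0.09710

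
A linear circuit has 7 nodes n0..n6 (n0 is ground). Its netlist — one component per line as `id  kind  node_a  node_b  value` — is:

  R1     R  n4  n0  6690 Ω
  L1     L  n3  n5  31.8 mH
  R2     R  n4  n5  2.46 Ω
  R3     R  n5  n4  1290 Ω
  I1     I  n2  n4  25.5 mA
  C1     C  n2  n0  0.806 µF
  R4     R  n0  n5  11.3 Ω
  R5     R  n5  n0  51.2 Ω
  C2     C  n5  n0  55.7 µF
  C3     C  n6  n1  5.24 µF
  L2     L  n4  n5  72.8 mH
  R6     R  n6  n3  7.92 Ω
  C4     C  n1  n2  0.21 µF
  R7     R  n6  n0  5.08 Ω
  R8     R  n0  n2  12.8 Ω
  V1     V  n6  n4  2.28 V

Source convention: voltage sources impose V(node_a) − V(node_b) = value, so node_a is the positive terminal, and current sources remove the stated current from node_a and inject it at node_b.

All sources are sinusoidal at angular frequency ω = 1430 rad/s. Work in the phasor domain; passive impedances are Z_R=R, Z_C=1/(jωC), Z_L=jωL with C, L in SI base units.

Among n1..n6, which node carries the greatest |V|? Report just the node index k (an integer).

Apply KCL at each of the 6 non-ground nodes and solve the resulting linear system.
Node n1: branches {C3, C4} → V_1 = 0.7993+0.2567j
Node n2: branches {I1, C1, C4, R8} → V_2 = -0.3272+0.009158j
Node n3: branches {L1, R6} → V_3 = 0.7942+0.5924j
Node n4: branches {R1, R2, R3, I1, L2, V1} → V_4 = -1.436+0.2666j
Node n5: branches {L1, R2, R3, R4, R5, C2, L2} → V_5 = -1.076+0.3040j
Node n6: branches {C3, R6, R7, V1} → V_6 = 0.8445+0.2666j
Source currents: i(V1)=-0.1725-0.01170j

4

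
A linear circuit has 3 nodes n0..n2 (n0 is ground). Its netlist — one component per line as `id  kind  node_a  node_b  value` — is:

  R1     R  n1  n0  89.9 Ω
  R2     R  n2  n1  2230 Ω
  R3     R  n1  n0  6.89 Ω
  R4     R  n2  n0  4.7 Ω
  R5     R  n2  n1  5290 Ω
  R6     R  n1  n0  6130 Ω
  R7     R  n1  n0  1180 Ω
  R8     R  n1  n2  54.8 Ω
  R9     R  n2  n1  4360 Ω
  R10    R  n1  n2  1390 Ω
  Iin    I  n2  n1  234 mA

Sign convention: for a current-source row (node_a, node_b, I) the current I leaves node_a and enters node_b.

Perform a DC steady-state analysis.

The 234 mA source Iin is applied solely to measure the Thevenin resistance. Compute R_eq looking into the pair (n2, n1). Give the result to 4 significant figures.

R_eq = 9.069 Ω

Element admittances at DC:
  Y(R1) = 0.01112 S between n1,n0
  Y(R2) = 0.0004484 S between n2,n1
  Y(R3) = 0.1451 S between n1,n0
  Y(R4) = 0.2128 S between n2,n0
  Y(R5) = 0.0001890 S between n2,n1
  Y(R6) = 0.0001631 S between n1,n0
  Y(R7) = 0.0008475 S between n1,n0
  Y(R8) = 0.01825 S between n1,n2
  Y(R9) = 0.0002294 S between n2,n1
  Y(R10) = 0.0007194 S between n1,n2
  Iin: injects 0.234 A into n1 (from n2)
Assemble and solve the 2×2 MNA system:
  V(n1)=1.220  V(n2)=-0.9020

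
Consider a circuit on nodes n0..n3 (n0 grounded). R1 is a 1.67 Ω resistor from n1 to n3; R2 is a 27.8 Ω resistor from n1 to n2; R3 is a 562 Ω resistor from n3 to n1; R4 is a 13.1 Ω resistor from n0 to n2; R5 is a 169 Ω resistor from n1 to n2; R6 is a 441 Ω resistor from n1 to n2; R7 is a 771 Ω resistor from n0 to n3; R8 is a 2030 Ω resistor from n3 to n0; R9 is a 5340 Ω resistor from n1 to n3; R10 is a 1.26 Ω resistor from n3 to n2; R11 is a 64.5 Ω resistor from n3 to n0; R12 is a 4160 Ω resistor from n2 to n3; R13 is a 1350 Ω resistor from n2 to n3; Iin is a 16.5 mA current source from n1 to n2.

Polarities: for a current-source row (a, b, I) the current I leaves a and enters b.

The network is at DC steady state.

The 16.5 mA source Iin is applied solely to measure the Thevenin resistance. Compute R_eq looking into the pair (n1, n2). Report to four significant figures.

Apply KCL at each of the 3 non-ground nodes and solve the resulting linear system.
Node n1: branches {R1, R2, R3, R5, R6, R9, Iin} → V_1 = -0.03909
Node n2: branches {R2, R4, R5, R6, R10, R12, R13, Iin} → V_2 = 0.003340
Node n3: branches {R1, R3, R7, R8, R9, R10, R11, R12, R13} → V_3 = -0.01475

R_eq = 2.572 Ω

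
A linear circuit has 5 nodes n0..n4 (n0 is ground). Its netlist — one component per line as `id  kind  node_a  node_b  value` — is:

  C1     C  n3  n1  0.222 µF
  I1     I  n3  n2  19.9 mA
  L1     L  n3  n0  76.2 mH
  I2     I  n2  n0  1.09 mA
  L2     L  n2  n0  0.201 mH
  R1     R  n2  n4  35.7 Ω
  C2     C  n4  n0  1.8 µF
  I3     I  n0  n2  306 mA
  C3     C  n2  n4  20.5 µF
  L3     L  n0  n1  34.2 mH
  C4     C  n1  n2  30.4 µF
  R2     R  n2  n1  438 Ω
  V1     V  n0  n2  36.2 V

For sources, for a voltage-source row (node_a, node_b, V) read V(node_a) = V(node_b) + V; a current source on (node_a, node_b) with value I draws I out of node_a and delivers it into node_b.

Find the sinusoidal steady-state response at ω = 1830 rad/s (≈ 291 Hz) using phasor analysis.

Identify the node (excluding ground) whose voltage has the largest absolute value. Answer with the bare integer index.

MNA unknowns: 4 node voltages V₁..V_4 plus 1 source current (V1)
C1: Y=0.000+0.0004063j on G[3,1]
I1: z[3]−=0.0199, z[2]+=0.0199
L1: Y=0.000-0.007171j on G[3,0]
I2: z[2]−=0.00109, z[0]+=0.00109
L2: Y=0.000-2.719j on G[2,0]
R1: Y=0.02801+0.000j on G[2,4]
C2: Y=0.000+0.003294j on G[4,0]
I3: z[0]−=0.306, z[2]+=0.306
C3: Y=0.000+0.03751j on G[2,4]
L3: Y=0.000-0.01598j on G[0,1]
C4: Y=0.000+0.05563j on G[1,2]
R2: Y=0.002283+0.000j on G[2,1]
V1: row V0−V2=36.2, i_V1 at 0,2
solve → V1=-50.19-0.8268j, V2=-36.20+0.000j, V3=3.014-2.892j, V4=-34.21+1.363j
aux → i_V1=-0.3434+99.08j

1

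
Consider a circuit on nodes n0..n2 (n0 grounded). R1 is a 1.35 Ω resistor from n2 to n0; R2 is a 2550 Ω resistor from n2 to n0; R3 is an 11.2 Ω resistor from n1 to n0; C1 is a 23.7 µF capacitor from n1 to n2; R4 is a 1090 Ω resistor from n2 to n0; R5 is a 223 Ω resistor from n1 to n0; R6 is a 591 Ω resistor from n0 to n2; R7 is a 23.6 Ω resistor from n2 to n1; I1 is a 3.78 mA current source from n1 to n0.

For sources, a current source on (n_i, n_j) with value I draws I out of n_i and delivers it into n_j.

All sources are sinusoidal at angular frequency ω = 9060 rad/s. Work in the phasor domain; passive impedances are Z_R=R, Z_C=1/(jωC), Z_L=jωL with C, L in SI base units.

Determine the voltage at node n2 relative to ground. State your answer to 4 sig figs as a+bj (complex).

-0.003750-0.001304j V

MNA unknowns: 2 node voltages V₁..V_2
R1: Y=0.7407+0.000j on G[2,0]
R2: Y=0.0003922+0.000j on G[2,0]
R3: Y=0.08929+0.000j on G[1,0]
C1: Y=0.000+0.2147j on G[1,2]
R4: Y=0.0009174+0.000j on G[2,0]
R5: Y=0.004484+0.000j on G[1,0]
R6: Y=0.001692+0.000j on G[0,2]
R7: Y=0.04237+0.000j on G[2,1]
I1: z[1]−=0.00378, z[0]+=0.00378
solve → V1=-0.01056+0.01034j, V2=-0.003750-0.001304j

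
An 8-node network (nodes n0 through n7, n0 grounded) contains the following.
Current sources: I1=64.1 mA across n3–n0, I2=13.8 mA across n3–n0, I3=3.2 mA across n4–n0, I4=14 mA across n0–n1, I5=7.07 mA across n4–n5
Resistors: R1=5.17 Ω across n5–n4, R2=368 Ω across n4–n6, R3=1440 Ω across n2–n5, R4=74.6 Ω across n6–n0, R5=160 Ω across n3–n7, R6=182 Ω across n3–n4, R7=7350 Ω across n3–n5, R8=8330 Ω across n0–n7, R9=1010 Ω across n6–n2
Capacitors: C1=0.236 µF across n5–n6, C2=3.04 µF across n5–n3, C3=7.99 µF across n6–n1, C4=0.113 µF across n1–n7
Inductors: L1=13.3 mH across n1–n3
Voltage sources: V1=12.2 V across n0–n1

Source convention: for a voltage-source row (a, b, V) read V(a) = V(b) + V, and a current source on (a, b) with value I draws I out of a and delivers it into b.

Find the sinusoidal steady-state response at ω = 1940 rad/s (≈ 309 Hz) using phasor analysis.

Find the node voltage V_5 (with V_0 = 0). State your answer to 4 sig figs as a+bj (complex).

Element admittances at ω=1940 rad/s:
  I1: injects 0.0641 A into n0 (from n3)
  I2: injects 0.0138 A into n0 (from n3)
  Y(R1) = 0.1934+0.000j S between n5,n4
  I3: injects 0.0032 A into n0 (from n4)
  Y(C1) = 0.000+0.0004578j S between n5,n6
  Y(C2) = 0.000+0.005898j S between n5,n3
  Y(R2) = 0.002717+0.000j S between n4,n6
  Y(R3) = 0.0006944+0.000j S between n2,n5
  Y(R4) = 0.01340+0.000j S between n6,n0
  I4: injects 0.014 A into n1 (from n0)
  Y(R5) = 0.006250+0.000j S between n3,n7
  Y(R6) = 0.005495+0.000j S between n3,n4
  Y(C3) = 0.000+0.01550j S between n6,n1
  Y(L1) = 0.000-0.03876j S between n1,n3
  Y(R7) = 0.0001361+0.000j S between n3,n5
  Y(C4) = 0.000+0.0002192j S between n1,n7
  Y(R8) = 0.0001200+0.000j S between n0,n7
  I5: injects 0.00707 A into n5 (from n4)
  Y(R9) = 0.0009901+0.000j S between n6,n2
  V1: constraint V(n0)−V(n1) = 12.2
Assemble and solve the 8×8 MNA system:
  V(n1)=-12.20+0.000j  V(n2)=-9.033-4.427j  V(n3)=-12.07-1.691j  V(n4)=-11.57-3.114j  V(n5)=-11.56-3.123j  V(n6)=-7.258-5.342j  V(n7)=-11.90-1.670j
  i(V1)=-0.03162-0.07181j

-11.56-3.123j V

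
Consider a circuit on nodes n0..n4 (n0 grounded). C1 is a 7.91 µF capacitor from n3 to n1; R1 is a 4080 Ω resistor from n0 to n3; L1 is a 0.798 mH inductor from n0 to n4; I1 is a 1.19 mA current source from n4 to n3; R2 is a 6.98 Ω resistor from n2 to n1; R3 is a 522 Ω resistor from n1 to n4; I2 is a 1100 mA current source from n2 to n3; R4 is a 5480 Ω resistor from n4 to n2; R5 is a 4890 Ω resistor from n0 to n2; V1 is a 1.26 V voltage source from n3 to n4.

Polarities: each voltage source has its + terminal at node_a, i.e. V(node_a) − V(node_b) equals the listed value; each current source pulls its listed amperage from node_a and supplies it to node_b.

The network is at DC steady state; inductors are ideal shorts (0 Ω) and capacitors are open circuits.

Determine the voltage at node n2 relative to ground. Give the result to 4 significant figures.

MNA unknowns: 4 node voltages V₁..V_4 plus 2 source currents (L1, V1)
C1: Y=0.000 on G[3,1]
R1: Y=0.0002451 on G[0,3]
L1: row V0−V4=0, i_L1 at 0,4
I1: z[4]−=0.00119, z[3]+=0.00119
R2: Y=0.1433 on G[2,1]
R3: Y=0.001916 on G[1,4]
I2: z[2]−=1.1, z[3]+=1.1
R4: Y=0.0001825 on G[4,2]
R5: Y=0.0002045 on G[0,2]
V1: row V3−V4=1.26, i_V1 at 3,4
solve → V1=-476.6, V2=-483.0, V3=1.260, V4=0.000
aux → i_L1=-0.09847, i_V1=1.101

-483.0 V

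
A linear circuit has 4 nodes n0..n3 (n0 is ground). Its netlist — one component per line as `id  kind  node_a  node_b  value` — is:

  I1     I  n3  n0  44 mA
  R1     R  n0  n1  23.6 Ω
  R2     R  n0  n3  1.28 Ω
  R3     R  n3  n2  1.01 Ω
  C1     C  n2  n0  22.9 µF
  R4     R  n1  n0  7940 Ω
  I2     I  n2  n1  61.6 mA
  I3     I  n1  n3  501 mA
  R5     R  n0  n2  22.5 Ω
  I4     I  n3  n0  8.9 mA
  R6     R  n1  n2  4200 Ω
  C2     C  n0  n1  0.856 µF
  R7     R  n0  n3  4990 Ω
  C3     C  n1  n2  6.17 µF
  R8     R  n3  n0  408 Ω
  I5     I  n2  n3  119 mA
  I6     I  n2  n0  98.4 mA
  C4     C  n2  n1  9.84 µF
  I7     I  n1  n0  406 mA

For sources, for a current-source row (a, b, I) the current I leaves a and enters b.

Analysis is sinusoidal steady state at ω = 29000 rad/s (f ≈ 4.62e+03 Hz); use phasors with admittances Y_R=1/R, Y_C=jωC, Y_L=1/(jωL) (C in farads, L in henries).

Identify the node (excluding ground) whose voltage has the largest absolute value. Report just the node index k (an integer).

1

MNA unknowns: 3 node voltages V₁..V_3
I1: z[3]−=0.044, z[0]+=0.044
R1: Y=0.04237+0.000j on G[0,1]
R2: Y=0.7812+0.000j on G[0,3]
R3: Y=0.9901+0.000j on G[3,2]
C1: Y=0.000+0.6641j on G[2,0]
R4: Y=0.0001259+0.000j on G[1,0]
I2: z[2]−=0.0616, z[1]+=0.0616
I3: z[1]−=0.501, z[3]+=0.501
R5: Y=0.04444+0.000j on G[0,2]
I4: z[3]−=0.0089, z[0]+=0.0089
R6: Y=0.0002381+0.000j on G[1,2]
C2: Y=0.000+0.02482j on G[0,1]
R7: Y=0.0002004+0.000j on G[0,3]
C3: Y=0.000+0.1789j on G[1,2]
R8: Y=0.002451+0.000j on G[3,0]
I5: z[2]−=0.119, z[3]+=0.119
I6: z[2]−=0.0984, z[0]+=0.0984
C4: Y=0.000+0.2854j on G[2,1]
I7: z[1]−=0.406, z[0]+=0.406
solve → V1=-0.7607+2.282j, V2=-0.5916+0.6532j, V3=-0.01053+0.3645j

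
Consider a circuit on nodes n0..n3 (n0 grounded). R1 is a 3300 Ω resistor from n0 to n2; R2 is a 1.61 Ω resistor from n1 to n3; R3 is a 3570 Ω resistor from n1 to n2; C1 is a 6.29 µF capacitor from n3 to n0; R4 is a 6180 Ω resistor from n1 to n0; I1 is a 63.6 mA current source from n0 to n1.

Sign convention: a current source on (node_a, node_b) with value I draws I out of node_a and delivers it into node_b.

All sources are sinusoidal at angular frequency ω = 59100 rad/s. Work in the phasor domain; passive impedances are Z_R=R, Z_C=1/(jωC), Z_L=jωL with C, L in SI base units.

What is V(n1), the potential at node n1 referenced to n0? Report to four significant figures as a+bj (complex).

0.1025-0.1709j V

MNA unknowns: 3 node voltages V₁..V_3
R1: Y=0.0003030+0.000j on G[0,2]
R2: Y=0.6211+0.000j on G[1,3]
R3: Y=0.0002801+0.000j on G[1,2]
C1: Y=0.000+0.3717j on G[3,0]
R4: Y=0.0001618+0.000j on G[1,0]
I1: z[0]−=0.0636, z[1]+=0.0636
solve → V1=0.1025-0.1709j, V2=0.04923-0.08210j, V3=0.0001413-0.1710j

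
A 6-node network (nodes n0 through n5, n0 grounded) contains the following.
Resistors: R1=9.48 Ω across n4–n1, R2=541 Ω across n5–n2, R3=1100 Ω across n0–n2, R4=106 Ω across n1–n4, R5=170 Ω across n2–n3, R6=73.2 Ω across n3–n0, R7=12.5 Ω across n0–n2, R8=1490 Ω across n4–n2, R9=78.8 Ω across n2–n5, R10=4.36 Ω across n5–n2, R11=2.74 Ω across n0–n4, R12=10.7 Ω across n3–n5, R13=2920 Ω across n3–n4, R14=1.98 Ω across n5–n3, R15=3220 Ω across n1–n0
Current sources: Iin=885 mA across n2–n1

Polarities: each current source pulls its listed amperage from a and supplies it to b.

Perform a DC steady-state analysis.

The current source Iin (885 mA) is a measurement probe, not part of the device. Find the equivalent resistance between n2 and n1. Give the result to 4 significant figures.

R_eq = 21.91 Ω

Apply KCL at each of the 5 non-ground nodes and solve the resulting linear system.
Node n1: branches {R1, R4, R15, Iin} → V_1 = 10.06
Node n2: branches {R2, R3, R5, R7, R8, R9, R10, Iin} → V_2 = -9.333
Node n3: branches {R5, R6, R12, R13, R14} → V_3 = -8.653
Node n4: branches {R1, R4, R8, R11, R13} → V_4 = 2.384
Node n5: branches {R2, R9, R10, R12, R14} → V_5 = -8.850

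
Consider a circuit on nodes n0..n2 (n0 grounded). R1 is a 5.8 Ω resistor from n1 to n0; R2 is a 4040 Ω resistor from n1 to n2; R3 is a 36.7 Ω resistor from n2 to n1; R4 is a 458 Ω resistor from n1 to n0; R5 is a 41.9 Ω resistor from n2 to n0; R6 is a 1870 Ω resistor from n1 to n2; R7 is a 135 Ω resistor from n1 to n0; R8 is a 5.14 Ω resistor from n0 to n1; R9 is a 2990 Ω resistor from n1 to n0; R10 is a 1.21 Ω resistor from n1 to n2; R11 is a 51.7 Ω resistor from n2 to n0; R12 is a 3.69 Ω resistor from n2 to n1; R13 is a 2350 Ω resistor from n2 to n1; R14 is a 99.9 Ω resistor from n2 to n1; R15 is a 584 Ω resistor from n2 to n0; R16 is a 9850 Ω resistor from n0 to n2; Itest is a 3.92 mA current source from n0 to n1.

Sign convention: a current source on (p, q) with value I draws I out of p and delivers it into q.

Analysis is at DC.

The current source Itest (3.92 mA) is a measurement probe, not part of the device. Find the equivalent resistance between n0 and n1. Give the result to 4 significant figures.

R_eq = 2.380 Ω

Apply KCL at each of the 2 non-ground nodes and solve the resulting linear system.
Node n1: branches {R1, R2, R3, R4, R6, R7, R8, R9, R10, R12, R13, R14, Itest} → V_1 = 0.009329
Node n2: branches {R2, R3, R5, R6, R10, R11, R12, R13, R14, R15, R16} → V_2 = 0.008973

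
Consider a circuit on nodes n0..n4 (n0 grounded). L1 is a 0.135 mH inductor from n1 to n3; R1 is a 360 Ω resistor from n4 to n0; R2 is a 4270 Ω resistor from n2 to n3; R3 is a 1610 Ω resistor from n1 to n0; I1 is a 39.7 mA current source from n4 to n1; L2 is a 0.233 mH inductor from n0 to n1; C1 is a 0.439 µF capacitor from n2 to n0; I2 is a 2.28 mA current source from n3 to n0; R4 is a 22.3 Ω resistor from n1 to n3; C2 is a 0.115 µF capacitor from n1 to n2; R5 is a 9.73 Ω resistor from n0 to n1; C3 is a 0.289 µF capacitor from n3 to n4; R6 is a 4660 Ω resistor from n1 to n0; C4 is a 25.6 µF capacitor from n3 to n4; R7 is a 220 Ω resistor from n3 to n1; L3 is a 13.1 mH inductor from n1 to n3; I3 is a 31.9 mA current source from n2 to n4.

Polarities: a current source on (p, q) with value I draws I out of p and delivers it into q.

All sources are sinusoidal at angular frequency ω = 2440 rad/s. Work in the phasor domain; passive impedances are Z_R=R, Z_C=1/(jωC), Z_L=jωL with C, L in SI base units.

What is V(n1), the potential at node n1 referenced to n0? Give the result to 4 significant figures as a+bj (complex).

-0.001456+0.01276j V

MNA unknowns: 4 node voltages V₁..V_4
L1: Y=0.000-3.036j on G[1,3]
R1: Y=0.002778+0.000j on G[4,0]
R2: Y=0.0002342+0.000j on G[2,3]
R3: Y=0.0006211+0.000j on G[1,0]
I1: z[4]−=0.0397, z[1]+=0.0397
L2: Y=0.000-1.759j on G[0,1]
C1: Y=0.000+0.001071j on G[2,0]
I2: z[3]−=0.00228, z[0]+=0.00228
R4: Y=0.04484+0.000j on G[1,3]
C2: Y=0.000+0.0002806j on G[1,2]
R5: Y=0.1028+0.000j on G[0,1]
C3: Y=0.000+0.0007052j on G[3,4]
R6: Y=0.0002146+0.000j on G[1,0]
C4: Y=0.000+0.06246j on G[3,4]
R7: Y=0.004545+0.000j on G[3,1]
L3: Y=0.000-0.03129j on G[1,3]
I3: z[2]−=0.0319, z[4]+=0.0319
solve → V1=-0.001456+0.01276j, V2=-3.969+22.91j, V3=-0.003143+0.009204j, V4=-0.008960+0.1323j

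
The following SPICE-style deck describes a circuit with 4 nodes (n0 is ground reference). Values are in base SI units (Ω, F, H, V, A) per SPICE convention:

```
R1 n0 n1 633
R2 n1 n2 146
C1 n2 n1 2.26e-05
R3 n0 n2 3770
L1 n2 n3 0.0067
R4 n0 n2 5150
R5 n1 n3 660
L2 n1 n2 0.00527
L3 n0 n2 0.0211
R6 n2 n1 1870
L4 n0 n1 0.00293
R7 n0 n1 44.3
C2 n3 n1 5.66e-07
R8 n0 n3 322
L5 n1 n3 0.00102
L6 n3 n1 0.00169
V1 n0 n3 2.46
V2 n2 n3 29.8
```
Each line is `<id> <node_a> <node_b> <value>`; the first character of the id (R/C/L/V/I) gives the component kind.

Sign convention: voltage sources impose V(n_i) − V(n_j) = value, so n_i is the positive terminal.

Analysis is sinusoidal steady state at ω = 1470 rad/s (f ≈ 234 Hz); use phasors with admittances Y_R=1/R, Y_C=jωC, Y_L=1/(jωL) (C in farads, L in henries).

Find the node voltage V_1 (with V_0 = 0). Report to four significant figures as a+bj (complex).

Apply KCL at each of the 3 non-ground nodes and solve the resulting linear system.
Node n1: branches {R1, R2, C1, R5, L2, R6, L4, R7, C2, L5, L6} → V_1 = -0.002343+0.1419j
Node n2: branches {R2, C1, R3, L1, R4, L2, L3, R6, V2} → V_2 = 27.34+0.000j
Node n3: branches {L1, R5, C2, R8, L5, L6, V1, V2} → V_3 = -2.460+0.000j
Source currents: i(V1)=0.03782-0.8775j, i(V2)=-0.2009+6.529j

-0.002343+0.1419j V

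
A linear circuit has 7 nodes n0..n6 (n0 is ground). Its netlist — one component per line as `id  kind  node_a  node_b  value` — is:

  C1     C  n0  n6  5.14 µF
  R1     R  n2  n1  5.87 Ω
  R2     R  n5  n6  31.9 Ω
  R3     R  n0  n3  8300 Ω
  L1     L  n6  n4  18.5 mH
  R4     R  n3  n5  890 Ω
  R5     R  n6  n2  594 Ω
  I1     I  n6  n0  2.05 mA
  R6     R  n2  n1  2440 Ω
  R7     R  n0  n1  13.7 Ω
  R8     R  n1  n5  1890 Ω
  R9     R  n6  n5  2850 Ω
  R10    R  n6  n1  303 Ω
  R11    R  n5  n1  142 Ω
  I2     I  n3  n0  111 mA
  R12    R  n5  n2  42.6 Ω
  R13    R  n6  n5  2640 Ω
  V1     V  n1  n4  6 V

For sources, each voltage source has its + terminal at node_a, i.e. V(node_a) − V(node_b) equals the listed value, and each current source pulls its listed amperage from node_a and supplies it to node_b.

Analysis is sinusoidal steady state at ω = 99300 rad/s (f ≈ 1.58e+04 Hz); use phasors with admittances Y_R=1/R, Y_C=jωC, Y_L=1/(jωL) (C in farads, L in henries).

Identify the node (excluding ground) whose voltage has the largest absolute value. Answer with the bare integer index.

3

Apply KCL at each of the 6 non-ground nodes and solve the resulting linear system.
Node n1: branches {R1, R6, R7, R8, R10, R11, V1} → V_1 = -0.5001-0.01080j
Node n2: branches {R1, R5, R6, R12} → V_2 = -0.6624-0.0006831j
Node n3: branches {R3, R4, I2} → V_3 = -90.93+0.05748j
Node n4: branches {L1, V1} → V_4 = -6.500-0.01080j
Node n5: branches {R2, R4, R8, R9, R11, R12, R13} → V_5 = -1.890+0.06364j
Node n6: branches {C1, R2, L1, R5, I1, R9, R10, R13} → V_6 = 0.001531+0.1285j
Source currents: i(V1)=-7.583e-05+0.003539j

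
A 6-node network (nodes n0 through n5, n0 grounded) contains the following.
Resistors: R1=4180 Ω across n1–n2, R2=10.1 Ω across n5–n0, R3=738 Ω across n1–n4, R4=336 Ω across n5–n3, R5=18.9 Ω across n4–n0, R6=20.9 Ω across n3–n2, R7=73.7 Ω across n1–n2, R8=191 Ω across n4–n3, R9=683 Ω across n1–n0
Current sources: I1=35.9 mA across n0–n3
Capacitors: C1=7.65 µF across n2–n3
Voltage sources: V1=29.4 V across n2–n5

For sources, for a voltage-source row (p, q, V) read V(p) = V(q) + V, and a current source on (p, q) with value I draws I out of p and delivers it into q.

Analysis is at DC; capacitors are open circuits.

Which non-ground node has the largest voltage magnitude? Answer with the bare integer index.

Element admittances at DC:
  Y(R1) = 0.0002392 S between n1,n2
  Y(R2) = 0.09901 S between n5,n0
  Y(R3) = 0.001355 S between n1,n4
  Y(R4) = 0.002976 S between n5,n3
  Y(R5) = 0.05291 S between n4,n0
  I1: injects 0.0359 A into n3 (from n0)
  Y(R6) = 0.04785 S between n3,n2
  Y(R7) = 0.01357 S between n1,n2
  Y(C1) = 0.000 S between n2,n3
  Y(R8) = 0.005236 S between n4,n3
  Y(R9) = 0.001464 S between n1,n0
  V1: constraint V(n2)−V(n5) = 29.4
Assemble and solve the 6×6 MNA system:
  V(n1)=23.45  V(n2)=27.97  V(n3)=24.69  V(n4)=2.706  V(n5)=-1.430
  i(V1)=-0.2194

2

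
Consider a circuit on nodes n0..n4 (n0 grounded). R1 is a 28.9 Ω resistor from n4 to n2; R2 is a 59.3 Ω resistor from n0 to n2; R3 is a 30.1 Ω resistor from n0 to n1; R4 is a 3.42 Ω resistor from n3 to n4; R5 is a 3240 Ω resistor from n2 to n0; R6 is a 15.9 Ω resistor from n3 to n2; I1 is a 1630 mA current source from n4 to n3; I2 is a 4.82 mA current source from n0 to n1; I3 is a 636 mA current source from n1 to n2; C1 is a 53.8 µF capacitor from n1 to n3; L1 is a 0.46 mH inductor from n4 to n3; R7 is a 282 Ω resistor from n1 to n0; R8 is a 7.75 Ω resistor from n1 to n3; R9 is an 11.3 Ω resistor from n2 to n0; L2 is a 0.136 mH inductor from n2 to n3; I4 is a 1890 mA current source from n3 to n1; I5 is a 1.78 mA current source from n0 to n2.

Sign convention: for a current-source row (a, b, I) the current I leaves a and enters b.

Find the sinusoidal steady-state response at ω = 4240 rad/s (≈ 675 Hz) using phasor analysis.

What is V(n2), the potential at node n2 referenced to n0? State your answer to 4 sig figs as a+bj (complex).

-0.5930+1.060j V

Apply KCL at each of the 4 non-ground nodes and solve the resulting linear system.
Node n1: branches {R3, I2, I3, C1, R7, R8, I4} → V_1 = 1.884-3.047j
Node n2: branches {R1, R2, R5, R6, I3, R9, L2, I5} → V_2 = -0.5930+1.060j
Node n3: branches {R4, R6, I1, C1, L1, R8, L2, I4} → V_3 = -0.7231+0.6928j
Node n4: branches {R1, R4, I1, L1} → V_4 = -2.178-1.550j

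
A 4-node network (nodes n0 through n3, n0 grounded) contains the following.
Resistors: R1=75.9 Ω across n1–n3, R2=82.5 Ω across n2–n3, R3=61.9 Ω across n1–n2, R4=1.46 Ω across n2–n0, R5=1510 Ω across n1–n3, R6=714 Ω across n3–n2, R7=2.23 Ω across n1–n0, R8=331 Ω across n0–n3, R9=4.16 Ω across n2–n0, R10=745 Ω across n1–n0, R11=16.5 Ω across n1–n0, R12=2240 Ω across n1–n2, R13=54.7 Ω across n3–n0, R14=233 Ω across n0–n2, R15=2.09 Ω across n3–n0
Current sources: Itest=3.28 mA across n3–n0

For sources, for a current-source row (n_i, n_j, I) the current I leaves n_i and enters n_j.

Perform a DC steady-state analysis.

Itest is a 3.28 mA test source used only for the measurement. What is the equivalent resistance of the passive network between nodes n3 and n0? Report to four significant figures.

R_eq = 1.899 Ω

MNA unknowns: 3 node voltages V₁..V_3
R1: Y=0.01318 on G[1,3]
R2: Y=0.01212 on G[2,3]
R3: Y=0.01616 on G[1,2]
R4: Y=0.6849 on G[2,0]
R5: Y=0.0006623 on G[1,3]
R6: Y=0.001401 on G[3,2]
R7: Y=0.4484 on G[1,0]
R8: Y=0.003021 on G[0,3]
R9: Y=0.2404 on G[2,0]
R10: Y=0.001342 on G[1,0]
R11: Y=0.06061 on G[1,0]
R12: Y=0.0004464 on G[1,2]
R13: Y=0.01828 on G[3,0]
R14: Y=0.004292 on G[0,2]
R15: Y=0.4785 on G[3,0]
Itest: z[3]−=0.00328, z[0]+=0.00328
solve → V1=-0.0001622, V2=-9.057e-05, V3=-0.006229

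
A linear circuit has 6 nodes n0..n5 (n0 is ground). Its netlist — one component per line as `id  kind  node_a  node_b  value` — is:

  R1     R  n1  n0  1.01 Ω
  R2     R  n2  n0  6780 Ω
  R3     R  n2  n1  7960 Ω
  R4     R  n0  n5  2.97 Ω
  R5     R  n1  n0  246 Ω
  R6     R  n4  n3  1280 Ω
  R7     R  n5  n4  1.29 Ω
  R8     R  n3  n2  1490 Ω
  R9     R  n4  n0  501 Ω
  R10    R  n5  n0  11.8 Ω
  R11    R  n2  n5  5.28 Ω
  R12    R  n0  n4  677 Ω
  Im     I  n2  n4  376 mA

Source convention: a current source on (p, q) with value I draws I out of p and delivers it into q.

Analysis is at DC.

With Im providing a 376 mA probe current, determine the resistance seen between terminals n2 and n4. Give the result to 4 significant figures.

R_eq = 6.541 Ω

Element admittances at DC:
  Y(R1) = 0.9901 S between n1,n0
  Y(R2) = 0.0001475 S between n2,n0
  Y(R3) = 0.0001256 S between n2,n1
  Y(R4) = 0.3367 S between n0,n5
  Y(R5) = 0.004065 S between n1,n0
  Y(R6) = 0.0007813 S between n4,n3
  Y(R7) = 0.7752 S between n5,n4
  Y(R8) = 0.0006711 S between n3,n2
  Y(R9) = 0.001996 S between n4,n0
  Y(R10) = 0.08475 S between n5,n0
  Y(R11) = 0.1894 S between n2,n5
  Y(R12) = 0.001477 S between n0,n4
  Im: injects 0.376 A into n4 (from n2)
Assemble and solve the 5×5 MNA system:
  V(n1)=-0.0002502  V(n2)=-1.980  V(n3)=-0.6574  V(n4)=0.4791  V(n5)=-0.002665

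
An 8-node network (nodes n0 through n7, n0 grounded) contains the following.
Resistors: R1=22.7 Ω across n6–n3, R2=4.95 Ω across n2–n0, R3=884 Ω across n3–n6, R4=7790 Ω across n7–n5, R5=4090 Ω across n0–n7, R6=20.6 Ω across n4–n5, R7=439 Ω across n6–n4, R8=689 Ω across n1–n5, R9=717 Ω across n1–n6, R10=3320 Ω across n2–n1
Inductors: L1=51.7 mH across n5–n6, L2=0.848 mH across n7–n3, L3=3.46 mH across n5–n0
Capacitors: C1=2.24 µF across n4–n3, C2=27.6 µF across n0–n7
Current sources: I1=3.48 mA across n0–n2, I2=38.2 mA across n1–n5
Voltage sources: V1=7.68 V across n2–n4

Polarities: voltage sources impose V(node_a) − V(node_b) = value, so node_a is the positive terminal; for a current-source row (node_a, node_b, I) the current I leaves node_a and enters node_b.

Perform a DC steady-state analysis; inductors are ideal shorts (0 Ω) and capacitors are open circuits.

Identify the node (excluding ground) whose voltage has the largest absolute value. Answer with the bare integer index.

1

MNA unknowns: 7 node voltages V₁..V_7 plus 4 source currents (L1, L2, L3, V1)
R1: Y=0.04405 on G[6,3]
R2: Y=0.2020 on G[2,0]
L1: row V5−V6=0, i_L1 at 5,6
C1: Y=0.000 on G[4,3]
I1: z[0]−=0.00348, z[2]+=0.00348
R3: Y=0.001131 on G[3,6]
L2: row V7−V3=0, i_L2 at 7,3
R4: Y=0.0001284 on G[7,5]
R5: Y=0.0002445 on G[0,7]
R6: Y=0.04854 on G[4,5]
R7: Y=0.002278 on G[6,4]
I2: z[1]−=0.0382, z[5]+=0.0382
L3: row V5−V0=0, i_L3 at 5,0
R8: Y=0.001451 on G[1,5]
R9: Y=0.001395 on G[1,6]
R10: Y=0.0003012 on G[2,1]
C2: Y=0.000 on G[0,7]
V1: row V2−V4=7.68, i_V1 at 2,4
solve → V1=-11.99, V2=1.541, V3=0.000, V4=-6.139, V5=0.000, V6=0.000, V7=0.000
aux → i_L1=0.03071, i_L2=0.000, i_L3=-0.3079, i_V1=-0.3120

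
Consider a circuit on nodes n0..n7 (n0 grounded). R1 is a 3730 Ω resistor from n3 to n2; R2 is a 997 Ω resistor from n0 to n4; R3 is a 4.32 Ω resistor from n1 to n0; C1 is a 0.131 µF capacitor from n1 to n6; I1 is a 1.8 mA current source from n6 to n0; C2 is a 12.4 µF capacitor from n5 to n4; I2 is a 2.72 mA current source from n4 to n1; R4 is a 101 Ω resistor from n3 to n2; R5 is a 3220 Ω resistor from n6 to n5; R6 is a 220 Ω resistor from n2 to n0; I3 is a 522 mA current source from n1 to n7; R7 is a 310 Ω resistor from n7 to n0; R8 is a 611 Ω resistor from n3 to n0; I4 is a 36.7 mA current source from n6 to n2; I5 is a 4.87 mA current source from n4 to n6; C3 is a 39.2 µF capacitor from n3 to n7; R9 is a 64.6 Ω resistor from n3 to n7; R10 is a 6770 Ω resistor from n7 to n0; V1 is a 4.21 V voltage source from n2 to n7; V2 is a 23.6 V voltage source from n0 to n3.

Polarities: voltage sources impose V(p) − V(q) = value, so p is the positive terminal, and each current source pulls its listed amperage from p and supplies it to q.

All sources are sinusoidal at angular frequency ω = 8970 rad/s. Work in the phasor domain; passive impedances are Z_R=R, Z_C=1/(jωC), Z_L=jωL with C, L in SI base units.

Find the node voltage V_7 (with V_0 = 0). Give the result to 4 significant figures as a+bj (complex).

-23.42-1.927j V

MNA unknowns: 7 node voltages V₁..V_7 plus 2 source currents (V1, V2)
R1: Y=0.0002681+0.000j on G[3,2]
R2: Y=0.001003+0.000j on G[0,4]
R3: Y=0.2315+0.000j on G[1,0]
C1: Y=0.000+0.001175j on G[1,6]
I1: z[6]−=0.0018, z[0]+=0.0018
C2: Y=0.000+0.1112j on G[5,4]
I2: z[4]−=0.00272, z[1]+=0.00272
R4: Y=0.009901+0.000j on G[3,2]
R5: Y=0.0003106+0.000j on G[6,5]
R6: Y=0.004545+0.000j on G[2,0]
I3: z[1]−=0.522, z[7]+=0.522
R7: Y=0.003226+0.000j on G[7,0]
R8: Y=0.001637+0.000j on G[3,0]
I4: z[6]−=0.0367, z[2]+=0.0367
I5: z[4]−=0.00487, z[6]+=0.00487
C3: Y=0.000+0.3516j on G[3,7]
R9: Y=0.01548+0.000j on G[3,7]
R10: Y=0.0001477+0.000j on G[7,0]
V1: row V2−V7=4.21, i_V1 at 2,7
V2: row V0−V3=23.6, i_V2 at 0,3
solve → V1=-2.388-0.02916j, V2=-19.21-1.927j, V3=-23.60+0.000j, V4=-7.715+6.729j, V5=-7.654+6.731j, V6=-8.132+28.46j, V7=-23.42-1.927j
aux → i_V1=0.07932+0.02835j, i_V2=-0.7636-0.01526j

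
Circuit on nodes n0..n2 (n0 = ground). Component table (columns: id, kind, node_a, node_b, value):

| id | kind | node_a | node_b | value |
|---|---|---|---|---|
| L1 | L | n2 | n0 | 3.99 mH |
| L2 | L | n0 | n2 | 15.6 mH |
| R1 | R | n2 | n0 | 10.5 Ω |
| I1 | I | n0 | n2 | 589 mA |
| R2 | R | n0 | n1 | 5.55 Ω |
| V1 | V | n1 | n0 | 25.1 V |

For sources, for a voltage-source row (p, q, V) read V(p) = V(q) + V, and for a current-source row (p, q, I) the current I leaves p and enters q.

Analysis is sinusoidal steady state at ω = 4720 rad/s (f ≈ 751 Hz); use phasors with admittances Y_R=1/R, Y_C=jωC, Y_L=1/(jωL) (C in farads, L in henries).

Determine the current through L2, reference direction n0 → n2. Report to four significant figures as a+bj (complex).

-0.03946+0.05636j A

Apply KCL at each of the 2 non-ground nodes and solve the resulting linear system.
Node n1: branches {R2, V1} → V_1 = 25.10+0.000j
Node n2: branches {L1, L2, R1, I1} → V_2 = 4.150+2.906j
Source currents: i(V1)=-4.523+0.000j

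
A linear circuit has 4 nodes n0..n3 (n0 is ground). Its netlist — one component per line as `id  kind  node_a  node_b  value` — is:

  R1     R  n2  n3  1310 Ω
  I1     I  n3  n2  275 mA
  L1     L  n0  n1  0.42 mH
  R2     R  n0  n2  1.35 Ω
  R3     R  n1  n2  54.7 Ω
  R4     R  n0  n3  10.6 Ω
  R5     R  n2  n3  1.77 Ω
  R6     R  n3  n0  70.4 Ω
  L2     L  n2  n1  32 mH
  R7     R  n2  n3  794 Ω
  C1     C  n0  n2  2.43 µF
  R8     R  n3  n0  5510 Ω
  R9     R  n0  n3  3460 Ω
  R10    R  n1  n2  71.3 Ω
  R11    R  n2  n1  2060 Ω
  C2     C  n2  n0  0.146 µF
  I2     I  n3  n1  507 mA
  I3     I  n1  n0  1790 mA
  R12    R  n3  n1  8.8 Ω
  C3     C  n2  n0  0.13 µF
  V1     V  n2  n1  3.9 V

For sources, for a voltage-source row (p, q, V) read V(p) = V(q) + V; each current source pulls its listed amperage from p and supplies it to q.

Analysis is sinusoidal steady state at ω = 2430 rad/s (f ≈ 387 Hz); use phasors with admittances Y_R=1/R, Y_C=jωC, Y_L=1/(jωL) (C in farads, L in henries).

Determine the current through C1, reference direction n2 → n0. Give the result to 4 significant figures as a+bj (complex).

Apply KCL at each of the 3 non-ground nodes and solve the resulting linear system.
Node n1: branches {L1, R3, L2, R10, R11, I2, I3, R12, V1} → V_1 = -2.461-2.900j
Node n2: branches {R1, I1, R2, R3, R5, L2, R7, C1, R10, R11, C2, C3, V1} → V_2 = 1.439-2.900j
Node n3: branches {R1, I1, R4, R5, R6, R7, R8, R9, I2, R12} → V_3 = -0.3110-2.499j
Source currents: i(V1)=-1.930+2.416j

0.01712+0.008499j A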